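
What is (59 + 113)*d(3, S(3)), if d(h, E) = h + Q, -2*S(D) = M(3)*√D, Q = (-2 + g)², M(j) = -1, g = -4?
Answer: 6708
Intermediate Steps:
Q = 36 (Q = (-2 - 4)² = (-6)² = 36)
S(D) = √D/2 (S(D) = -(-1)*√D/2 = √D/2)
d(h, E) = 36 + h (d(h, E) = h + 36 = 36 + h)
(59 + 113)*d(3, S(3)) = (59 + 113)*(36 + 3) = 172*39 = 6708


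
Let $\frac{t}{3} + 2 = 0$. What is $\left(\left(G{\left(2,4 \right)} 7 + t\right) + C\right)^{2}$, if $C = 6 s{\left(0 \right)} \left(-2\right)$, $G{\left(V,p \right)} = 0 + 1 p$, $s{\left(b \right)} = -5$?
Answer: $6724$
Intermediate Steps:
$t = -6$ ($t = -6 + 3 \cdot 0 = -6 + 0 = -6$)
$G{\left(V,p \right)} = p$ ($G{\left(V,p \right)} = 0 + p = p$)
$C = 60$ ($C = 6 \left(-5\right) \left(-2\right) = \left(-30\right) \left(-2\right) = 60$)
$\left(\left(G{\left(2,4 \right)} 7 + t\right) + C\right)^{2} = \left(\left(4 \cdot 7 - 6\right) + 60\right)^{2} = \left(\left(28 - 6\right) + 60\right)^{2} = \left(22 + 60\right)^{2} = 82^{2} = 6724$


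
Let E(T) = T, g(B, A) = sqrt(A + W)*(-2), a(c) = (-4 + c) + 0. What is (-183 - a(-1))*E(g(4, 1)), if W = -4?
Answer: 356*I*sqrt(3) ≈ 616.61*I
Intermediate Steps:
a(c) = -4 + c
g(B, A) = -2*sqrt(-4 + A) (g(B, A) = sqrt(A - 4)*(-2) = sqrt(-4 + A)*(-2) = -2*sqrt(-4 + A))
(-183 - a(-1))*E(g(4, 1)) = (-183 - (-4 - 1))*(-2*sqrt(-4 + 1)) = (-183 - 1*(-5))*(-2*I*sqrt(3)) = (-183 + 5)*(-2*I*sqrt(3)) = -(-356)*I*sqrt(3) = 356*I*sqrt(3)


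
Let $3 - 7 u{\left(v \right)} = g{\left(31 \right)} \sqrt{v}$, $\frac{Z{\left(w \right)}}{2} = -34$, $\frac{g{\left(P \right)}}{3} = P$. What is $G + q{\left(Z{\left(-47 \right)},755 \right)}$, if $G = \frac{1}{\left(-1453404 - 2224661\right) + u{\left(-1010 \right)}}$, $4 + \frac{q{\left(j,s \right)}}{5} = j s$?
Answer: $\frac{3 \left(- 7958320 \sqrt{1010} + 2203209719149 i\right)}{- 25746452 i + 93 \sqrt{1010}} \approx -2.5672 \cdot 10^{5} + 7.4506 \cdot 10^{-9} i$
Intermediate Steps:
$g{\left(P \right)} = 3 P$
$Z{\left(w \right)} = -68$ ($Z{\left(w \right)} = 2 \left(-34\right) = -68$)
$q{\left(j,s \right)} = -20 + 5 j s$
$u{\left(v \right)} = \frac{3}{7} - \frac{93 \sqrt{v}}{7}$ ($u{\left(v \right)} = \frac{3}{7} - \frac{3 \cdot 31 \sqrt{v}}{7} = \frac{3}{7} - \frac{93 \sqrt{v}}{7}$)
$G = \frac{1}{- \frac{25746452}{7} - \frac{93 i \sqrt{1010}}{7}}$ ($G = \frac{1}{\left(-1453404 - 2224661\right) + \left(\frac{3}{7} - \frac{93 \sqrt{-1010}}{7}\right)} = \frac{1}{-3678065 + \left(\frac{3}{7} - \frac{93 i \sqrt{1010}}{7}\right)} = \frac{1}{- \frac{25746452}{7} - \frac{93 i \sqrt{1010}}{7}} \approx -2.7188 \cdot 10^{-7} + 3.1 \cdot 10^{-11} i$)
$G + q{\left(Z{\left(-47 \right)},755 \right)} = \left(- \frac{90112582}{331439899661897} + \frac{651 i \sqrt{1010}}{662879799323794}\right) + \left(-20 + 5 \left(-68\right) 755\right) = \left(- \frac{90112582}{331439899661897} + \frac{651 i \sqrt{1010}}{662879799323794}\right) - 256720 = - \frac{85087251041292310422}{331439899661897} + \frac{651 i \sqrt{1010}}{662879799323794}$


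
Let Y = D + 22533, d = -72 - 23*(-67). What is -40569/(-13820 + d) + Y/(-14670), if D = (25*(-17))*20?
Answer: 140608549/60396390 ≈ 2.3281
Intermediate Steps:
D = -8500 (D = -425*20 = -8500)
d = 1469 (d = -72 + 1541 = 1469)
Y = 14033 (Y = -8500 + 22533 = 14033)
-40569/(-13820 + d) + Y/(-14670) = -40569/(-13820 + 1469) + 14033/(-14670) = -40569/(-12351) + 14033*(-1/14670) = -40569*(-1/12351) - 14033/14670 = 13523/4117 - 14033/14670 = 140608549/60396390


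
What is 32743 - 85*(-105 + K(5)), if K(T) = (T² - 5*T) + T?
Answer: 41243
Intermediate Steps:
K(T) = T² - 4*T
32743 - 85*(-105 + K(5)) = 32743 - 85*(-105 + 5*(-4 + 5)) = 32743 - 85*(-105 + 5*1) = 32743 - 85*(-105 + 5) = 32743 - 85*(-100) = 32743 + 8500 = 41243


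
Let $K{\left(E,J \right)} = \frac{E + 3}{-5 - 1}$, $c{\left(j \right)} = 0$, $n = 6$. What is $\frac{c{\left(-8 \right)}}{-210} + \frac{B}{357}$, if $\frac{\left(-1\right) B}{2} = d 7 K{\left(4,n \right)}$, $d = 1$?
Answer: $\frac{7}{153} \approx 0.045752$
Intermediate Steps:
$K{\left(E,J \right)} = - \frac{1}{2} - \frac{E}{6}$ ($K{\left(E,J \right)} = \frac{3 + E}{-6} = \left(3 + E\right) \left(- \frac{1}{6}\right) = - \frac{1}{2} - \frac{E}{6}$)
$B = \frac{49}{3}$ ($B = - 2 \cdot 1 \cdot 7 \left(- \frac{1}{2} - \frac{2}{3}\right) = - 2 \cdot 7 \left(- \frac{1}{2} - \frac{2}{3}\right) = - 2 \cdot 7 \left(- \frac{7}{6}\right) = \left(-2\right) \left(- \frac{49}{6}\right) = \frac{49}{3} \approx 16.333$)
$\frac{c{\left(-8 \right)}}{-210} + \frac{B}{357} = \frac{0}{-210} + \frac{49}{3 \cdot 357} = 0 \left(- \frac{1}{210}\right) + \frac{49}{3} \cdot \frac{1}{357} = 0 + \frac{7}{153} = \frac{7}{153}$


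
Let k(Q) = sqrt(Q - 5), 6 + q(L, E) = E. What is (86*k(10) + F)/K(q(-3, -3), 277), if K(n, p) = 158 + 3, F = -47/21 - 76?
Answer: -1643/3381 + 86*sqrt(5)/161 ≈ 0.70847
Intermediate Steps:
F = -1643/21 (F = -47*1/21 - 76 = -47/21 - 76 = -1643/21 ≈ -78.238)
q(L, E) = -6 + E
k(Q) = sqrt(-5 + Q)
K(n, p) = 161
(86*k(10) + F)/K(q(-3, -3), 277) = (86*sqrt(-5 + 10) - 1643/21)/161 = (86*sqrt(5) - 1643/21)*(1/161) = (-1643/21 + 86*sqrt(5))*(1/161) = -1643/3381 + 86*sqrt(5)/161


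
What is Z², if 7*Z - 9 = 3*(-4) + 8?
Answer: 25/49 ≈ 0.51020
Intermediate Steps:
Z = 5/7 (Z = 9/7 + (3*(-4) + 8)/7 = 9/7 + (-12 + 8)/7 = 9/7 + (⅐)*(-4) = 9/7 - 4/7 = 5/7 ≈ 0.71429)
Z² = (5/7)² = 25/49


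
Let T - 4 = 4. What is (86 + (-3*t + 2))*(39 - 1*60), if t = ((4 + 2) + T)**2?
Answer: 10500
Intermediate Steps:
T = 8 (T = 4 + 4 = 8)
t = 196 (t = ((4 + 2) + 8)**2 = (6 + 8)**2 = 14**2 = 196)
(86 + (-3*t + 2))*(39 - 1*60) = (86 + (-3*196 + 2))*(39 - 1*60) = (86 + (-588 + 2))*(39 - 60) = (86 - 586)*(-21) = -500*(-21) = 10500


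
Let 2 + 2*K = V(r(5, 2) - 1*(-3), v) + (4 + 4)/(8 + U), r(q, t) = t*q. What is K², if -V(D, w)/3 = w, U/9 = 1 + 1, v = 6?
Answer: 16384/169 ≈ 96.947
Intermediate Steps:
r(q, t) = q*t
U = 18 (U = 9*(1 + 1) = 9*2 = 18)
V(D, w) = -3*w
K = -128/13 (K = -1 + (-3*6 + (4 + 4)/(8 + 18))/2 = -1 + (-18 + 8/26)/2 = -1 + (-18 + 8*(1/26))/2 = -1 + (-18 + 4/13)/2 = -1 + (½)*(-230/13) = -1 - 115/13 = -128/13 ≈ -9.8462)
K² = (-128/13)² = 16384/169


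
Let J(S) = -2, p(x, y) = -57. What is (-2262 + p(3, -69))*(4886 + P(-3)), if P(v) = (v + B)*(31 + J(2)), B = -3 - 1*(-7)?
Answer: -11397885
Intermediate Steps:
B = 4 (B = -3 + 7 = 4)
P(v) = 116 + 29*v (P(v) = (v + 4)*(31 - 2) = (4 + v)*29 = 116 + 29*v)
(-2262 + p(3, -69))*(4886 + P(-3)) = (-2262 - 57)*(4886 + (116 + 29*(-3))) = -2319*(4886 + (116 - 87)) = -2319*(4886 + 29) = -2319*4915 = -11397885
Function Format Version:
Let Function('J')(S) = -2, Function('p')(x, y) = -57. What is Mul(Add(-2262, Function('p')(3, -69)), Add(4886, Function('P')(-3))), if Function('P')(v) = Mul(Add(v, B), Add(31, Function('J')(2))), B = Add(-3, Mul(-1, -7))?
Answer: -11397885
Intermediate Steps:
B = 4 (B = Add(-3, 7) = 4)
Function('P')(v) = Add(116, Mul(29, v)) (Function('P')(v) = Mul(Add(v, 4), Add(31, -2)) = Mul(Add(4, v), 29) = Add(116, Mul(29, v)))
Mul(Add(-2262, Function('p')(3, -69)), Add(4886, Function('P')(-3))) = Mul(Add(-2262, -57), Add(4886, Add(116, Mul(29, -3)))) = Mul(-2319, Add(4886, Add(116, -87))) = Mul(-2319, Add(4886, 29)) = Mul(-2319, 4915) = -11397885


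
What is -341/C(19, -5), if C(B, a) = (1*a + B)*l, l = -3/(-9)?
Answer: -1023/14 ≈ -73.071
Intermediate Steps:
l = ⅓ (l = -3*(-⅑) = ⅓ ≈ 0.33333)
C(B, a) = B/3 + a/3 (C(B, a) = (1*a + B)*(⅓) = (a + B)*(⅓) = (B + a)*(⅓) = B/3 + a/3)
-341/C(19, -5) = -341/((⅓)*19 + (⅓)*(-5)) = -341/(19/3 - 5/3) = -341/14/3 = -341*3/14 = -1023/14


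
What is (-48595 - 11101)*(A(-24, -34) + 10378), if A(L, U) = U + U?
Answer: -615465760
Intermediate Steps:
A(L, U) = 2*U
(-48595 - 11101)*(A(-24, -34) + 10378) = (-48595 - 11101)*(2*(-34) + 10378) = -59696*(-68 + 10378) = -59696*10310 = -615465760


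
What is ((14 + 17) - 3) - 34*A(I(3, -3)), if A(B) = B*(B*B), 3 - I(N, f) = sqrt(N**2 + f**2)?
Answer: -6398 + 4590*sqrt(2) ≈ 93.240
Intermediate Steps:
I(N, f) = 3 - sqrt(N**2 + f**2)
A(B) = B**3 (A(B) = B*B**2 = B**3)
((14 + 17) - 3) - 34*A(I(3, -3)) = ((14 + 17) - 3) - 34*(3 - sqrt(3**2 + (-3)**2))**3 = (31 - 3) - 34*(3 - sqrt(9 + 9))**3 = 28 - 34*(3 - sqrt(18))**3 = 28 - 34*(3 - 3*sqrt(2))**3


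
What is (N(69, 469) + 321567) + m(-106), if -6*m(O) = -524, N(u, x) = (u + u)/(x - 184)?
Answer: 91671623/285 ≈ 3.2166e+5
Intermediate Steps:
N(u, x) = 2*u/(-184 + x) (N(u, x) = (2*u)/(-184 + x) = 2*u/(-184 + x))
m(O) = 262/3 (m(O) = -1/6*(-524) = 262/3)
(N(69, 469) + 321567) + m(-106) = (2*69/(-184 + 469) + 321567) + 262/3 = (2*69/285 + 321567) + 262/3 = (2*69*(1/285) + 321567) + 262/3 = (46/95 + 321567) + 262/3 = 30548911/95 + 262/3 = 91671623/285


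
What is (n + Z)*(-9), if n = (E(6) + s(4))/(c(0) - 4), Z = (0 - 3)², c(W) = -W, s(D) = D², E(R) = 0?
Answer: -45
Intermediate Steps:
Z = 9 (Z = (-3)² = 9)
n = -4 (n = (0 + 4²)/(-1*0 - 4) = (0 + 16)/(0 - 4) = 16/(-4) = 16*(-¼) = -4)
(n + Z)*(-9) = (-4 + 9)*(-9) = 5*(-9) = -45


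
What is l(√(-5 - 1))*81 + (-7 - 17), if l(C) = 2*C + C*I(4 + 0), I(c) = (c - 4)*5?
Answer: -24 + 162*I*√6 ≈ -24.0 + 396.82*I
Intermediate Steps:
I(c) = -20 + 5*c (I(c) = (-4 + c)*5 = -20 + 5*c)
l(C) = 2*C (l(C) = 2*C + C*(-20 + 5*(4 + 0)) = 2*C + C*(-20 + 5*4) = 2*C + C*(-20 + 20) = 2*C + C*0 = 2*C + 0 = 2*C)
l(√(-5 - 1))*81 + (-7 - 17) = (2*√(-5 - 1))*81 + (-7 - 17) = (2*√(-6))*81 - 24 = (2*(I*√6))*81 - 24 = (2*I*√6)*81 - 24 = 162*I*√6 - 24 = -24 + 162*I*√6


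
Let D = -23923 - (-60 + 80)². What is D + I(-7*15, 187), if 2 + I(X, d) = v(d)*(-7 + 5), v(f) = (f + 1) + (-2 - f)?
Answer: -24323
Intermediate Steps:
v(f) = -1 (v(f) = (1 + f) + (-2 - f) = -1)
I(X, d) = 0 (I(X, d) = -2 - (-7 + 5) = -2 - 1*(-2) = -2 + 2 = 0)
D = -24323 (D = -23923 - 1*20² = -23923 - 1*400 = -23923 - 400 = -24323)
D + I(-7*15, 187) = -24323 + 0 = -24323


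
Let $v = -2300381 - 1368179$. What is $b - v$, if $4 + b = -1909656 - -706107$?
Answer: $2465007$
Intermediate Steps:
$b = -1203553$ ($b = -4 - 1203549 = -1203553$)
$v = -3668560$ ($v = -2300381 - 1368179 = -3668560$)
$b - v = -1203553 - -3668560 = -1203553 + 3668560 = 2465007$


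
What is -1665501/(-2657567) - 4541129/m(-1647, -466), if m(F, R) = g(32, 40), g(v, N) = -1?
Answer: 12068356238644/2657567 ≈ 4.5411e+6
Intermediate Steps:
m(F, R) = -1
-1665501/(-2657567) - 4541129/m(-1647, -466) = -1665501/(-2657567) - 4541129/(-1) = -1665501*(-1/2657567) - 4541129*(-1) = 1665501/2657567 + 4541129 = 12068356238644/2657567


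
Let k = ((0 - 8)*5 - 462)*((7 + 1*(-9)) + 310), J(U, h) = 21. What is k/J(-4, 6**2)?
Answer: -22088/3 ≈ -7362.7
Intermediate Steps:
k = -154616 (k = (-8*5 - 462)*((7 - 9) + 310) = (-40 - 462)*(-2 + 310) = -502*308 = -154616)
k/J(-4, 6**2) = -154616/21 = -154616*1/21 = -22088/3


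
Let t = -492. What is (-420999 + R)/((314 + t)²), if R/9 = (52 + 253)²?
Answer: 208113/15842 ≈ 13.137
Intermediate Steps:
R = 837225 (R = 9*(52 + 253)² = 9*305² = 9*93025 = 837225)
(-420999 + R)/((314 + t)²) = (-420999 + 837225)/((314 - 492)²) = 416226/((-178)²) = 416226/31684 = 416226*(1/31684) = 208113/15842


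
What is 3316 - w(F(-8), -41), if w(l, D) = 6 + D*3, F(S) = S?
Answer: 3433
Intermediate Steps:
w(l, D) = 6 + 3*D
3316 - w(F(-8), -41) = 3316 - (6 + 3*(-41)) = 3316 - (6 - 123) = 3316 - 1*(-117) = 3316 + 117 = 3433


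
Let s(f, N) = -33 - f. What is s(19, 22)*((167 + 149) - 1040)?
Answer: 37648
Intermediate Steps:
s(19, 22)*((167 + 149) - 1040) = (-33 - 1*19)*((167 + 149) - 1040) = (-33 - 19)*(316 - 1040) = -52*(-724) = 37648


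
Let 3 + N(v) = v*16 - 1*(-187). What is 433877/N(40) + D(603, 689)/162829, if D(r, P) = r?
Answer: 70648254905/134171096 ≈ 526.55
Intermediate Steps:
N(v) = 184 + 16*v (N(v) = -3 + (v*16 - 1*(-187)) = -3 + (16*v + 187) = -3 + (187 + 16*v) = 184 + 16*v)
433877/N(40) + D(603, 689)/162829 = 433877/(184 + 16*40) + 603/162829 = 433877/(184 + 640) + 603*(1/162829) = 433877/824 + 603/162829 = 70648254905/134171096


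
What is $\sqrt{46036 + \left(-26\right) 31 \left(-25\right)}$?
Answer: $3 \sqrt{7354} \approx 257.27$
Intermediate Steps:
$\sqrt{46036 + \left(-26\right) 31 \left(-25\right)} = \sqrt{46036 - -20150} = \sqrt{46036 + 20150} = \sqrt{66186} = 3 \sqrt{7354}$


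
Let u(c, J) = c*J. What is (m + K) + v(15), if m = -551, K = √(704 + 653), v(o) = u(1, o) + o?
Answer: -521 + √1357 ≈ -484.16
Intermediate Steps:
u(c, J) = J*c
v(o) = 2*o (v(o) = o*1 + o = o + o = 2*o)
K = √1357 ≈ 36.837
(m + K) + v(15) = (-551 + √1357) + 2*15 = (-551 + √1357) + 30 = -521 + √1357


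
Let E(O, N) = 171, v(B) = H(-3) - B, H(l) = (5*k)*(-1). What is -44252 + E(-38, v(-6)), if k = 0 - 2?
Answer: -44081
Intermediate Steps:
k = -2
H(l) = 10 (H(l) = (5*(-2))*(-1) = -10*(-1) = 10)
v(B) = 10 - B
-44252 + E(-38, v(-6)) = -44252 + 171 = -44081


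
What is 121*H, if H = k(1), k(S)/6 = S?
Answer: 726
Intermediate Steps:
k(S) = 6*S
H = 6 (H = 6*1 = 6)
121*H = 121*6 = 726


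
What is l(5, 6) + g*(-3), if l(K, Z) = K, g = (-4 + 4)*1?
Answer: 5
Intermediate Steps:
g = 0 (g = 0*1 = 0)
l(5, 6) + g*(-3) = 5 + 0*(-3) = 5 + 0 = 5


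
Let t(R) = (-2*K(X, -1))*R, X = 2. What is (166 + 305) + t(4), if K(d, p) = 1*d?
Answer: 455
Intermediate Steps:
K(d, p) = d
t(R) = -4*R (t(R) = (-2*2)*R = -4*R)
(166 + 305) + t(4) = (166 + 305) - 4*4 = 471 - 16 = 455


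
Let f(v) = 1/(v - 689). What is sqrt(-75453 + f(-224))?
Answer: I*sqrt(62895282670)/913 ≈ 274.69*I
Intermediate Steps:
f(v) = 1/(-689 + v)
sqrt(-75453 + f(-224)) = sqrt(-75453 + 1/(-689 - 224)) = sqrt(-75453 + 1/(-913)) = sqrt(-75453 - 1/913) = sqrt(-68888590/913) = I*sqrt(62895282670)/913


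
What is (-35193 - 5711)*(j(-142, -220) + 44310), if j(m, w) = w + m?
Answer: -1797648992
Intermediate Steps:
j(m, w) = m + w
(-35193 - 5711)*(j(-142, -220) + 44310) = (-35193 - 5711)*((-142 - 220) + 44310) = -40904*(-362 + 44310) = -40904*43948 = -1797648992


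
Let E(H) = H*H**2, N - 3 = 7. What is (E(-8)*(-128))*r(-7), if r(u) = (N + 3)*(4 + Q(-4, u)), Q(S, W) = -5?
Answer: -851968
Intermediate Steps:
N = 10 (N = 3 + 7 = 10)
r(u) = -13 (r(u) = (10 + 3)*(4 - 5) = 13*(-1) = -13)
E(H) = H**3
(E(-8)*(-128))*r(-7) = ((-8)**3*(-128))*(-13) = -512*(-128)*(-13) = 65536*(-13) = -851968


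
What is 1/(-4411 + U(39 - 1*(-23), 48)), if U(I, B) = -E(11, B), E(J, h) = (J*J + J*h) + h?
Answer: -1/5108 ≈ -0.00019577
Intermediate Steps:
E(J, h) = h + J**2 + J*h (E(J, h) = (J**2 + J*h) + h = h + J**2 + J*h)
U(I, B) = -121 - 12*B (U(I, B) = -(B + 11**2 + 11*B) = -(B + 121 + 11*B) = -(121 + 12*B) = -121 - 12*B)
1/(-4411 + U(39 - 1*(-23), 48)) = 1/(-4411 + (-121 - 12*48)) = 1/(-4411 + (-121 - 576)) = 1/(-4411 - 697) = 1/(-5108) = -1/5108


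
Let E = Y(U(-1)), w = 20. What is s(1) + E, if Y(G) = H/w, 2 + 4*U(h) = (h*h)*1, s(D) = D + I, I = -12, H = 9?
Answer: -211/20 ≈ -10.550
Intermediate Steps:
s(D) = -12 + D (s(D) = D - 12 = -12 + D)
U(h) = -½ + h²/4 (U(h) = -½ + ((h*h)*1)/4 = -½ + (h²*1)/4 = -½ + h²/4)
Y(G) = 9/20
E = 9/20 ≈ 0.45000
s(1) + E = (-12 + 1) + 9/20 = -11 + 9/20 = -211/20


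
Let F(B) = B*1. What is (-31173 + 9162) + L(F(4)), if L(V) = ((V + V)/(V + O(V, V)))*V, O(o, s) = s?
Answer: -22007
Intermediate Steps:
F(B) = B
L(V) = V (L(V) = ((V + V)/(V + V))*V = ((2*V)/((2*V)))*V = ((2*V)*(1/(2*V)))*V = 1*V = V)
(-31173 + 9162) + L(F(4)) = (-31173 + 9162) + 4 = -22011 + 4 = -22007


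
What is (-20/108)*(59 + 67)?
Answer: -70/3 ≈ -23.333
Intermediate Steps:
(-20/108)*(59 + 67) = -20*1/108*126 = -5/27*126 = -70/3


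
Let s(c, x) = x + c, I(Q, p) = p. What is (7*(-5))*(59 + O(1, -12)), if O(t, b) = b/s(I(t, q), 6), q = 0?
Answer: -1995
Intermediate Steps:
s(c, x) = c + x
O(t, b) = b/6 (O(t, b) = b/(0 + 6) = b/6)
(7*(-5))*(59 + O(1, -12)) = (7*(-5))*(59 + (1/6)*(-12)) = -35*(59 - 2) = -35*57 = -1995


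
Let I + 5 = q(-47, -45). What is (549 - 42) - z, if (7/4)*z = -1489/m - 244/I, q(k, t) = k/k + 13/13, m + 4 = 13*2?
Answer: 115315/231 ≈ 499.20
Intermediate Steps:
m = 22 (m = -4 + 13*2 = -4 + 26 = 22)
q(k, t) = 2 (q(k, t) = 1 + 13*(1/13) = 1 + 1 = 2)
I = -3 (I = -5 + 2 = -3)
z = 1802/231 (z = 4*(-1489/22 - 244/(-3))/7 = 4*(-1489*1/22 - 244*(-⅓))/7 = 4*(-1489/22 + 244/3)/7 = (4/7)*(901/66) = 1802/231 ≈ 7.8009)
(549 - 42) - z = (549 - 42) - 1*1802/231 = 507 - 1802/231 = 115315/231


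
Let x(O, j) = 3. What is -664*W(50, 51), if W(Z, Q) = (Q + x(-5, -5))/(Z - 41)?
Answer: -3984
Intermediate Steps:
W(Z, Q) = (3 + Q)/(-41 + Z) (W(Z, Q) = (Q + 3)/(Z - 41) = (3 + Q)/(-41 + Z))
-664*W(50, 51) = -664*(3 + 51)/(-41 + 50) = -664*54/9 = -664*6 = -3984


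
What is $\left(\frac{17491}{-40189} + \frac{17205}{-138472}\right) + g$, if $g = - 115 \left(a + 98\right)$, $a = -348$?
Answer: $\frac{159992108764503}{5565051208} \approx 28749.0$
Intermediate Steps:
$g = 28750$ ($g = - 115 \left(-348 + 98\right) = \left(-115\right) \left(-250\right) = 28750$)
$\left(\frac{17491}{-40189} + \frac{17205}{-138472}\right) + g = \left(\frac{17491}{-40189} + \frac{17205}{-138472}\right) + 28750 = \left(17491 \left(- \frac{1}{40189}\right) + 17205 \left(- \frac{1}{138472}\right)\right) + 28750 = \left(- \frac{17491}{40189} - \frac{17205}{138472}\right) + 28750 = - \frac{3113465497}{5565051208} + 28750 = \frac{159992108764503}{5565051208}$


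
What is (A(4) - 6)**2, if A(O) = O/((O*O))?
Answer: 529/16 ≈ 33.063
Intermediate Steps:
A(O) = 1/O (A(O) = O/(O**2) = O/O**2 = 1/O)
(A(4) - 6)**2 = (1/4 - 6)**2 = (-23/4)**2 = 529/16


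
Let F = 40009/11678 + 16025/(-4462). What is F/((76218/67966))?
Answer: -24410532628/165479554727 ≈ -0.14751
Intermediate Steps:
F = -2154948/13026809 (F = 40009*(1/11678) + 16025*(-1/4462) = 40009/11678 - 16025/4462 = -2154948/13026809 ≈ -0.16542)
F/((76218/67966)) = -2154948/(13026809*(76218/67966)) = -2154948/(13026809*(76218*(1/67966))) = -2154948/(13026809*38109/33983) = -2154948/13026809*33983/38109 = -24410532628/165479554727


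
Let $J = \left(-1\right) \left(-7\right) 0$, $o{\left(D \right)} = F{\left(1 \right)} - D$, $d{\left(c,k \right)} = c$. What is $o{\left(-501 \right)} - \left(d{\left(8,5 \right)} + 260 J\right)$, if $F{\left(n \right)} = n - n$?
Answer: $493$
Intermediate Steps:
$F{\left(n \right)} = 0$
$o{\left(D \right)} = - D$ ($o{\left(D \right)} = 0 - D = - D$)
$J = 0$ ($J = 7 \cdot 0 = 0$)
$o{\left(-501 \right)} - \left(d{\left(8,5 \right)} + 260 J\right) = \left(-1\right) \left(-501\right) - \left(8 + 260 \cdot 0\right) = 501 - \left(8 + 0\right) = 501 - 8 = 493$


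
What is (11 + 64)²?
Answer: 5625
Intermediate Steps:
(11 + 64)² = 75² = 5625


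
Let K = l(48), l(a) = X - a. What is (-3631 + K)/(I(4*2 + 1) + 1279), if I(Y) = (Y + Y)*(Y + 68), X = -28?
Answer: -3707/2665 ≈ -1.3910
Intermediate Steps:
l(a) = -28 - a
I(Y) = 2*Y*(68 + Y) (I(Y) = (2*Y)*(68 + Y) = 2*Y*(68 + Y))
K = -76 (K = -28 - 1*48 = -28 - 48 = -76)
(-3631 + K)/(I(4*2 + 1) + 1279) = (-3631 - 76)/(2*(4*2 + 1)*(68 + (4*2 + 1)) + 1279) = -3707/(2*(8 + 1)*(68 + (8 + 1)) + 1279) = -3707/(2*9*(68 + 9) + 1279) = -3707/(2*9*77 + 1279) = -3707/(1386 + 1279) = -3707/2665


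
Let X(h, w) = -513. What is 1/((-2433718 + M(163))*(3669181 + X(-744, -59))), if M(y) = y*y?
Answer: -1/8831030507532 ≈ -1.1324e-13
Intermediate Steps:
M(y) = y²
1/((-2433718 + M(163))*(3669181 + X(-744, -59))) = 1/((-2433718 + 163²)*(3669181 - 513)) = 1/((-2433718 + 26569)*3668668) = 1/(-2407149*3668668) = 1/(-8831030507532) = -1/8831030507532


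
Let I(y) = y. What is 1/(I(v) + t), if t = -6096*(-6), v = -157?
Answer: 1/36419 ≈ 2.7458e-5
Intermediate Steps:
t = 36576
1/(I(v) + t) = 1/(-157 + 36576) = 1/36419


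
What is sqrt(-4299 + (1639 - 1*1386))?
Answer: 17*I*sqrt(14) ≈ 63.608*I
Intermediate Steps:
sqrt(-4299 + (1639 - 1*1386)) = sqrt(-4299 + (1639 - 1386)) = sqrt(-4299 + 253) = sqrt(-4046) = 17*I*sqrt(14)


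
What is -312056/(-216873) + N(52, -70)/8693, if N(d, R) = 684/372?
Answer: 84106148809/58443586659 ≈ 1.4391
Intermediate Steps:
N(d, R) = 57/31 (N(d, R) = 684*(1/372) = 57/31)
-312056/(-216873) + N(52, -70)/8693 = -312056/(-216873) + (57/31)/8693 = -312056*(-1/216873) + (57/31)*(1/8693) = 312056/216873 + 57/269483 = 84106148809/58443586659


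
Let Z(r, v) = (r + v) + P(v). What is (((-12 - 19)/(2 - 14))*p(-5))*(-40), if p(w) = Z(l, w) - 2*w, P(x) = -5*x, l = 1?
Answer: -9610/3 ≈ -3203.3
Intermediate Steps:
Z(r, v) = r - 4*v (Z(r, v) = (r + v) - 5*v = r - 4*v)
p(w) = 1 - 6*w (p(w) = (1 - 4*w) - 2*w = 1 - 6*w)
(((-12 - 19)/(2 - 14))*p(-5))*(-40) = (((-12 - 19)/(2 - 14))*(1 - 6*(-5)))*(-40) = ((-31/(-12))*(1 + 30))*(-40) = (-31*(-1/12)*31)*(-40) = ((31/12)*31)*(-40) = (961/12)*(-40) = -9610/3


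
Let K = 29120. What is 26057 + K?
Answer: 55177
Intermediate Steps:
26057 + K = 26057 + 29120 = 55177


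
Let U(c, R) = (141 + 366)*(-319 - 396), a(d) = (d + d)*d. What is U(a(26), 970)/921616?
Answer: -362505/921616 ≈ -0.39334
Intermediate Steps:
a(d) = 2*d**2 (a(d) = (2*d)*d = 2*d**2)
U(c, R) = -362505 (U(c, R) = 507*(-715) = -362505)
U(a(26), 970)/921616 = -362505/921616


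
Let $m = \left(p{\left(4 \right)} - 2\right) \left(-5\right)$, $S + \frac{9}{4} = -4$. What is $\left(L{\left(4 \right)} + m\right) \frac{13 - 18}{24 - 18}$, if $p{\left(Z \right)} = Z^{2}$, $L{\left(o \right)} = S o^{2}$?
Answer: $\frac{425}{3} \approx 141.67$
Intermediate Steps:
$S = - \frac{25}{4}$ ($S = - \frac{9}{4} - 4 = - \frac{25}{4} \approx -6.25$)
$L{\left(o \right)} = - \frac{25 o^{2}}{4}$
$m = -70$ ($m = \left(4^{2} - 2\right) \left(-5\right) = \left(16 - 2\right) \left(-5\right) = 14 \left(-5\right) = -70$)
$\left(L{\left(4 \right)} + m\right) \frac{13 - 18}{24 - 18} = \left(- \frac{25 \cdot 4^{2}}{4} - 70\right) \frac{13 - 18}{24 - 18} = \left(\left(- \frac{25}{4}\right) 16 - 70\right) \left(- \frac{5}{6}\right) = \left(-100 - 70\right) \left(\left(-5\right) \frac{1}{6}\right) = \left(-170\right) \left(- \frac{5}{6}\right) = \frac{425}{3}$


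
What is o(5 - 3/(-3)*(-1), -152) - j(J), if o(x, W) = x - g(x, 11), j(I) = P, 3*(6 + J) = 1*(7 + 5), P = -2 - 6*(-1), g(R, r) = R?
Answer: -4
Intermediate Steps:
P = 4 (P = -2 + 6 = 4)
J = -2 (J = -6 + (1*(7 + 5))/3 = -6 + (1*12)/3 = -6 + (⅓)*12 = -6 + 4 = -2)
j(I) = 4
o(x, W) = 0 (o(x, W) = x - x = 0)
o(5 - 3/(-3)*(-1), -152) - j(J) = 0 - 1*4 = 0 - 4 = -4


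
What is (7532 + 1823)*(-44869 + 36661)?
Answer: -76785840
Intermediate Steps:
(7532 + 1823)*(-44869 + 36661) = 9355*(-8208) = -76785840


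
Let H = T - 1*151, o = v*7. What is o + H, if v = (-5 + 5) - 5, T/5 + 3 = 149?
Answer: 544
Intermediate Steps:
T = 730 (T = -15 + 5*149 = -15 + 745 = 730)
v = -5 (v = 0 - 5 = -5)
o = -35 (o = -5*7 = -35)
H = 579 (H = 730 - 1*151 = 730 - 151 = 579)
o + H = -35 + 579 = 544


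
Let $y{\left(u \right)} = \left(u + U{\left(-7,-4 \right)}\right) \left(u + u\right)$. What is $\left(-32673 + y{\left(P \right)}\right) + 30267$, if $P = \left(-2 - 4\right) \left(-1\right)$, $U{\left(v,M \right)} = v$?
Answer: $-2418$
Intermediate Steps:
$P = 6$ ($P = \left(-6\right) \left(-1\right) = 6$)
$y{\left(u \right)} = 2 u \left(-7 + u\right)$ ($y{\left(u \right)} = \left(u - 7\right) \left(u + u\right) = \left(-7 + u\right) 2 u = 2 u \left(-7 + u\right)$)
$\left(-32673 + y{\left(P \right)}\right) + 30267 = \left(-32673 + 2 \cdot 6 \left(-7 + 6\right)\right) + 30267 = \left(-32673 + 2 \cdot 6 \left(-1\right)\right) + 30267 = \left(-32673 - 12\right) + 30267 = -32685 + 30267 = -2418$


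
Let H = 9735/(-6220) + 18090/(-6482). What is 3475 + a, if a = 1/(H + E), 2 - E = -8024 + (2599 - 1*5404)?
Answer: 151686905568379/43650906917 ≈ 3475.0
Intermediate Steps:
E = 10831 (E = 2 - (-8024 + (2599 - 1*5404)) = 2 - (-8024 + (2599 - 5404)) = 2 - (-8024 - 2805) = 2 - 1*(-10829) = 2 + 10829 = 10831)
H = -17562207/4031804 (H = 9735*(-1/6220) + 18090*(-1/6482) = -1947/1244 - 9045/3241 = -17562207/4031804 ≈ -4.3559)
a = 4031804/43650906917 (a = 1/(-17562207/4031804 + 10831) = 1/(43650906917/4031804) = 4031804/43650906917 ≈ 9.2365e-5)
3475 + a = 3475 + 4031804/43650906917 = 151686905568379/43650906917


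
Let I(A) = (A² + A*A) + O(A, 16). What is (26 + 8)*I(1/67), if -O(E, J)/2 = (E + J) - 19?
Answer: 911268/4489 ≈ 203.00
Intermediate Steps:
O(E, J) = 38 - 2*E - 2*J (O(E, J) = -2*((E + J) - 19) = -2*(-19 + E + J) = 38 - 2*E - 2*J)
I(A) = 6 - 2*A + 2*A² (I(A) = (A² + A*A) + (38 - 2*A - 2*16) = (A² + A²) + (38 - 2*A - 32) = 2*A² + (6 - 2*A) = 6 - 2*A + 2*A²)
(26 + 8)*I(1/67) = (26 + 8)*(6 - 2/67 + 2*(1/67)²) = 34*(6 - 2*1/67 + 2*(1/67)²) = 34*(6 - 2/67 + 2*(1/4489)) = 34*(6 - 2/67 + 2/4489) = 34*(26802/4489) = 911268/4489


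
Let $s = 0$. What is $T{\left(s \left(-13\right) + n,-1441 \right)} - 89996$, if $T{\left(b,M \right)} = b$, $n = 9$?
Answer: $-89987$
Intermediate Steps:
$T{\left(s \left(-13\right) + n,-1441 \right)} - 89996 = \left(0 \left(-13\right) + 9\right) - 89996 = \left(0 + 9\right) - 89996 = 9 - 89996 = -89987$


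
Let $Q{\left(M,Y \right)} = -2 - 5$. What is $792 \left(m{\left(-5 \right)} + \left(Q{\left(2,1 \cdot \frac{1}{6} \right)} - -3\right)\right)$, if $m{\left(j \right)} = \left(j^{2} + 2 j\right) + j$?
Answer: $4752$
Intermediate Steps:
$Q{\left(M,Y \right)} = -7$
$m{\left(j \right)} = j^{2} + 3 j$
$792 \left(m{\left(-5 \right)} + \left(Q{\left(2,1 \cdot \frac{1}{6} \right)} - -3\right)\right) = 792 \left(- 5 \left(3 - 5\right) - 4\right) = 792 \left(\left(-5\right) \left(-2\right) + \left(-7 + 3\right)\right) = 792 \left(10 - 4\right) = 792 \cdot 6 = 4752$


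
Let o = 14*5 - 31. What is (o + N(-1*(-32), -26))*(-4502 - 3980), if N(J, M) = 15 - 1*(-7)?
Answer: -517402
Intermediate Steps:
o = 39 (o = 70 - 31 = 39)
N(J, M) = 22 (N(J, M) = 15 + 7 = 22)
(o + N(-1*(-32), -26))*(-4502 - 3980) = (39 + 22)*(-4502 - 3980) = 61*(-8482) = -517402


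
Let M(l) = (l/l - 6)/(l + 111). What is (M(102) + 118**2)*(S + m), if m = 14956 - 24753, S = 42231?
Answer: 96192984238/213 ≈ 4.5161e+8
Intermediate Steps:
m = -9797
M(l) = -5/(111 + l) (M(l) = (1 - 6)/(111 + l) = -5/(111 + l))
(M(102) + 118**2)*(S + m) = (-5/(111 + 102) + 118**2)*(42231 - 9797) = (-5/213 + 13924)*32434 = (2965807/213)*32434 = 96192984238/213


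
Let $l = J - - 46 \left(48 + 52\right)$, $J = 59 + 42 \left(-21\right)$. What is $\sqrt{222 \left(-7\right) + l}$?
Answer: $3 \sqrt{247} \approx 47.149$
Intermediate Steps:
$J = -823$ ($J = 59 - 882 = -823$)
$l = 3777$ ($l = -823 - - 46 \left(48 + 52\right) = -823 - \left(-46\right) 100 = -823 - -4600 = -823 + 4600 = 3777$)
$\sqrt{222 \left(-7\right) + l} = \sqrt{222 \left(-7\right) + 3777} = \sqrt{-1554 + 3777} = \sqrt{2223} = 3 \sqrt{247}$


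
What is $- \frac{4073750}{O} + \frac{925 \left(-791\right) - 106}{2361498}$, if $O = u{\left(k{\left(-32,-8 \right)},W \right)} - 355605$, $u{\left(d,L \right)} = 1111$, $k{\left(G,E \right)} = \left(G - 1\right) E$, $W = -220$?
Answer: $\frac{1560123417281}{139522812002} \approx 11.182$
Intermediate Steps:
$k{\left(G,E \right)} = E \left(-1 + G\right)$ ($k{\left(G,E \right)} = \left(-1 + G\right) E = E \left(-1 + G\right)$)
$O = -354494$ ($O = 1111 - 355605 = -354494$)
$- \frac{4073750}{O} + \frac{925 \left(-791\right) - 106}{2361498} = - \frac{4073750}{-354494} + \frac{925 \left(-791\right) - 106}{2361498} = \left(-4073750\right) \left(- \frac{1}{354494}\right) + \left(-731675 - 106\right) \frac{1}{2361498} = \frac{2036875}{177247} - \frac{243927}{787166} = \frac{1560123417281}{139522812002}$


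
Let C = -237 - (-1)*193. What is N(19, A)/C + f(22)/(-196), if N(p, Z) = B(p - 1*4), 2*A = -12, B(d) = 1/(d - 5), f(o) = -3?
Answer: 281/21560 ≈ 0.013033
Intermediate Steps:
B(d) = 1/(-5 + d)
A = -6 (A = (1/2)*(-12) = -6)
N(p, Z) = 1/(-9 + p) (N(p, Z) = 1/(-5 + (p - 1*4)) = 1/(-5 + (p - 4)) = 1/(-5 + (-4 + p)) = 1/(-9 + p))
C = -44 (C = -237 - 1*(-193) = -237 + 193 = -44)
N(19, A)/C + f(22)/(-196) = 1/((-9 + 19)*(-44)) - 3/(-196) = -1/44/10 - 3*(-1/196) = (1/10)*(-1/44) + 3/196 = -1/440 + 3/196 = 281/21560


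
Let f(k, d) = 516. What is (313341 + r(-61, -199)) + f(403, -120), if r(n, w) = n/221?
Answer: 69362336/221 ≈ 3.1386e+5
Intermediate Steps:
r(n, w) = n/221 (r(n, w) = n*(1/221) = n/221)
(313341 + r(-61, -199)) + f(403, -120) = (313341 + (1/221)*(-61)) + 516 = (313341 - 61/221) + 516 = 69248300/221 + 516 = 69362336/221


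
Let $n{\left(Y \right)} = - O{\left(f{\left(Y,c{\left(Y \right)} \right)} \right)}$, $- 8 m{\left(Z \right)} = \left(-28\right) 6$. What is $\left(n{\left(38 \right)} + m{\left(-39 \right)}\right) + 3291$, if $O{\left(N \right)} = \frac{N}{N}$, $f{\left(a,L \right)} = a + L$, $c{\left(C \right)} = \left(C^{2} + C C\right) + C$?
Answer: $3311$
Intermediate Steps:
$m{\left(Z \right)} = 21$ ($m{\left(Z \right)} = - \frac{\left(-28\right) 6}{8} = \left(- \frac{1}{8}\right) \left(-168\right) = 21$)
$c{\left(C \right)} = C + 2 C^{2}$ ($c{\left(C \right)} = \left(C^{2} + C^{2}\right) + C = 2 C^{2} + C = C + 2 C^{2}$)
$f{\left(a,L \right)} = L + a$
$O{\left(N \right)} = 1$
$n{\left(Y \right)} = -1$ ($n{\left(Y \right)} = \left(-1\right) 1 = -1$)
$\left(n{\left(38 \right)} + m{\left(-39 \right)}\right) + 3291 = \left(-1 + 21\right) + 3291 = 20 + 3291 = 3311$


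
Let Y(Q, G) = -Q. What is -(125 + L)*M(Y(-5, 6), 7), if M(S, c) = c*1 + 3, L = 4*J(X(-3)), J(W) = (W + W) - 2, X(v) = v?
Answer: -930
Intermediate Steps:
J(W) = -2 + 2*W (J(W) = 2*W - 2 = -2 + 2*W)
L = -32 (L = 4*(-2 + 2*(-3)) = 4*(-2 - 6) = 4*(-8) = -32)
M(S, c) = 3 + c (M(S, c) = c + 3 = 3 + c)
-(125 + L)*M(Y(-5, 6), 7) = -(125 - 32)*(3 + 7) = -93*10 = -1*930 = -930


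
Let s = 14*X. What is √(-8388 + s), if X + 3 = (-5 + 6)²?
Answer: 4*I*√526 ≈ 91.739*I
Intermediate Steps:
X = -2 (X = -3 + (-5 + 6)² = -3 + 1² = -3 + 1 = -2)
s = -28 (s = 14*(-2) = -28)
√(-8388 + s) = √(-8388 - 28) = √(-8416) = 4*I*√526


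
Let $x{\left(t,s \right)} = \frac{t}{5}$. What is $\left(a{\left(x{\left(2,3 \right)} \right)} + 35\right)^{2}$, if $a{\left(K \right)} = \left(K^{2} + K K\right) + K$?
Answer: $\frac{797449}{625} \approx 1275.9$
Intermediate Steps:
$x{\left(t,s \right)} = \frac{t}{5}$ ($x{\left(t,s \right)} = t \frac{1}{5} = \frac{t}{5}$)
$a{\left(K \right)} = K + 2 K^{2}$ ($a{\left(K \right)} = \left(K^{2} + K^{2}\right) + K = 2 K^{2} + K = K + 2 K^{2}$)
$\left(a{\left(x{\left(2,3 \right)} \right)} + 35\right)^{2} = \left(\frac{1}{5} \cdot 2 \left(1 + 2 \cdot \frac{1}{5} \cdot 2\right) + 35\right)^{2} = \left(\frac{2 \left(1 + 2 \cdot \frac{2}{5}\right)}{5} + 35\right)^{2} = \left(\frac{2 \left(1 + \frac{4}{5}\right)}{5} + 35\right)^{2} = \left(\frac{2}{5} \cdot \frac{9}{5} + 35\right)^{2} = \left(\frac{18}{25} + 35\right)^{2} = \left(\frac{893}{25}\right)^{2} = \frac{797449}{625}$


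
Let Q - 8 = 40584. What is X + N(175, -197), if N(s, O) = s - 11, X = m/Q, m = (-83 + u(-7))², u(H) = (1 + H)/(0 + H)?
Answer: 326527937/1989008 ≈ 164.17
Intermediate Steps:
u(H) = (1 + H)/H
Q = 40592 (Q = 8 + 40584 = 40592)
m = 330625/49 (m = (-83 + (1 - 7)/(-7))² = (-83 - ⅐*(-6))² = (-83 + 6/7)² = (-575/7)² = 330625/49 ≈ 6747.4)
X = 330625/1989008 (X = (330625/49)/40592 = (330625/49)*(1/40592) = 330625/1989008 ≈ 0.16623)
N(s, O) = -11 + s
X + N(175, -197) = 330625/1989008 + (-11 + 175) = 330625/1989008 + 164 = 326527937/1989008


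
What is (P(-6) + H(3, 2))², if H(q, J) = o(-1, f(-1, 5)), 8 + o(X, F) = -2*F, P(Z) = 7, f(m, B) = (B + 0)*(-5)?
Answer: 2401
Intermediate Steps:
f(m, B) = -5*B (f(m, B) = B*(-5) = -5*B)
o(X, F) = -8 - 2*F
H(q, J) = 42 (H(q, J) = -8 - (-10)*5 = -8 - 2*(-25) = -8 + 50 = 42)
(P(-6) + H(3, 2))² = (7 + 42)² = 49² = 2401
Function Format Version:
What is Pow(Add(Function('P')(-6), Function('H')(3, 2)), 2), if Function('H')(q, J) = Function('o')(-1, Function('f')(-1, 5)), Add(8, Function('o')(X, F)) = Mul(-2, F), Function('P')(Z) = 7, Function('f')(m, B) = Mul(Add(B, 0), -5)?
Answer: 2401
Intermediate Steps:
Function('f')(m, B) = Mul(-5, B) (Function('f')(m, B) = Mul(B, -5) = Mul(-5, B))
Function('o')(X, F) = Add(-8, Mul(-2, F))
Function('H')(q, J) = 42 (Function('H')(q, J) = Add(-8, Mul(-2, Mul(-5, 5))) = Add(-8, Mul(-2, -25)) = Add(-8, 50) = 42)
Pow(Add(Function('P')(-6), Function('H')(3, 2)), 2) = Pow(Add(7, 42), 2) = Pow(49, 2) = 2401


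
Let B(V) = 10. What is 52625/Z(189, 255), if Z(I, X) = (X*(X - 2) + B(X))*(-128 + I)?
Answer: 2105/157441 ≈ 0.013370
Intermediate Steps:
Z(I, X) = (-128 + I)*(10 + X*(-2 + X)) (Z(I, X) = (X*(X - 2) + 10)*(-128 + I) = (X*(-2 + X) + 10)*(-128 + I) = (10 + X*(-2 + X))*(-128 + I) = (-128 + I)*(10 + X*(-2 + X)))
52625/Z(189, 255) = 52625/(-1280 - 128*255² + 10*189 + 256*255 + 189*255² - 2*189*255) = 52625/(-1280 - 128*65025 + 1890 + 65280 + 189*65025 - 96390) = 52625/(-1280 - 8323200 + 1890 + 65280 + 12289725 - 96390) = 52625/3936025 = 52625*(1/3936025) = 2105/157441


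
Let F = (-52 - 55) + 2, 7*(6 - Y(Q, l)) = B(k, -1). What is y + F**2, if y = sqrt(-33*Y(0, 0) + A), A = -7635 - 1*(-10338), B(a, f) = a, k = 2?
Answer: 11025 + sqrt(123207)/7 ≈ 11075.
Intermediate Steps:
Y(Q, l) = 40/7 (Y(Q, l) = 6 - 1/7*2 = 6 - 2/7 = 40/7)
F = -105 (F = -107 + 2 = -105)
A = 2703 (A = -7635 + 10338 = 2703)
y = sqrt(123207)/7 (y = sqrt(-33*40/7 + 2703) = sqrt(-1320/7 + 2703) = sqrt(17601/7) = sqrt(123207)/7 ≈ 50.144)
y + F**2 = sqrt(123207)/7 + (-105)**2 = sqrt(123207)/7 + 11025 = 11025 + sqrt(123207)/7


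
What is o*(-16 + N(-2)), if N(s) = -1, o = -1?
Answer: 17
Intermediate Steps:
o*(-16 + N(-2)) = -(-16 - 1) = -1*(-17) = 17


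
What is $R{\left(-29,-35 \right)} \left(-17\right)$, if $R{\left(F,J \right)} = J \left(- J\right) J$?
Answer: $-728875$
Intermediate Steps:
$R{\left(F,J \right)} = - J^{3}$ ($R{\left(F,J \right)} = - J^{2} J = - J^{3}$)
$R{\left(-29,-35 \right)} \left(-17\right) = - \left(-35\right)^{3} \left(-17\right) = \left(-1\right) \left(-42875\right) \left(-17\right) = 42875 \left(-17\right) = -728875$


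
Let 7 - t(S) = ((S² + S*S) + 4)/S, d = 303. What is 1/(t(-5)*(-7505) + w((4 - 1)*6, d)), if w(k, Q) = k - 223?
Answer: -1/133794 ≈ -7.4742e-6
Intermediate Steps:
t(S) = 7 - (4 + 2*S²)/S (t(S) = 7 - ((S² + S*S) + 4)/S = 7 - ((S² + S²) + 4)/S = 7 - (2*S² + 4)/S = 7 - (4 + 2*S²)/S)
w(k, Q) = -223 + k
1/(t(-5)*(-7505) + w((4 - 1)*6, d)) = 1/((7 - 4/(-5) - 2*(-5))*(-7505) + (-223 + (4 - 1)*6)) = 1/((7 - 4*(-⅕) + 10)*(-7505) + (-223 + 3*6)) = 1/((7 + ⅘ + 10)*(-7505) + (-223 + 18)) = 1/((89/5)*(-7505) - 205) = 1/(-133589 - 205) = 1/(-133794) = -1/133794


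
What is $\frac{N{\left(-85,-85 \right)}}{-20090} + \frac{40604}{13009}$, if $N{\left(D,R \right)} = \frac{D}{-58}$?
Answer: $\frac{9462297423}{3031669396} \approx 3.1212$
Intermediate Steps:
$N{\left(D,R \right)} = - \frac{D}{58}$ ($N{\left(D,R \right)} = D \left(- \frac{1}{58}\right) = - \frac{D}{58}$)
$\frac{N{\left(-85,-85 \right)}}{-20090} + \frac{40604}{13009} = \frac{\left(- \frac{1}{58}\right) \left(-85\right)}{-20090} + \frac{40604}{13009} = \frac{85}{58} \left(- \frac{1}{20090}\right) + 40604 \cdot \frac{1}{13009} = - \frac{17}{233044} + \frac{40604}{13009} = \frac{9462297423}{3031669396}$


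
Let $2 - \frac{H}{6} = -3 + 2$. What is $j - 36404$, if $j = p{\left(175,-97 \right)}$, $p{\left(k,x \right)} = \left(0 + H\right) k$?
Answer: $-33254$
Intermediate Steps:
$H = 18$ ($H = 12 - 6 \left(-3 + 2\right) = 12 - -6 = 12 + 6 = 18$)
$p{\left(k,x \right)} = 18 k$ ($p{\left(k,x \right)} = \left(0 + 18\right) k = 18 k$)
$j = 3150$ ($j = 18 \cdot 175 = 3150$)
$j - 36404 = 3150 - 36404 = -33254$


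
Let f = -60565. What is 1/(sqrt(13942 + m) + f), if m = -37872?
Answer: -12113/733628631 - I*sqrt(23930)/3668143155 ≈ -1.6511e-5 - 4.2172e-8*I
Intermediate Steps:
1/(sqrt(13942 + m) + f) = 1/(sqrt(13942 - 37872) - 60565) = 1/(sqrt(-23930) - 60565) = 1/(I*sqrt(23930) - 60565) = 1/(-60565 + I*sqrt(23930))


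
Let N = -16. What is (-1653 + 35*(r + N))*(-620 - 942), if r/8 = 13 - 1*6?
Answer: 395186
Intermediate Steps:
r = 56 (r = 8*(13 - 1*6) = 8*(13 - 6) = 8*7 = 56)
(-1653 + 35*(r + N))*(-620 - 942) = (-1653 + 35*(56 - 16))*(-620 - 942) = (-1653 + 35*40)*(-1562) = (-1653 + 1400)*(-1562) = -253*(-1562) = 395186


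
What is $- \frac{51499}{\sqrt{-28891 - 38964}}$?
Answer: $\frac{51499 i \sqrt{67855}}{67855} \approx 197.7 i$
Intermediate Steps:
$- \frac{51499}{\sqrt{-28891 - 38964}} = - \frac{51499}{\sqrt{-67855}} = - \frac{51499}{i \sqrt{67855}} = - 51499 \left(- \frac{i \sqrt{67855}}{67855}\right) = \frac{51499 i \sqrt{67855}}{67855}$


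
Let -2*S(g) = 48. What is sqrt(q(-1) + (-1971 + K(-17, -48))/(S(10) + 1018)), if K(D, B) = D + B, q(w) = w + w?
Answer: 2*I*sqrt(249991)/497 ≈ 2.012*I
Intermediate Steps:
S(g) = -24 (S(g) = -1/2*48 = -24)
q(w) = 2*w
K(D, B) = B + D
sqrt(q(-1) + (-1971 + K(-17, -48))/(S(10) + 1018)) = sqrt(2*(-1) + (-1971 + (-48 - 17))/(-24 + 1018)) = sqrt(-2 + (-1971 - 65)/994) = sqrt(-2 - 2036*1/994) = sqrt(-2 - 1018/497) = sqrt(-2012/497) = 2*I*sqrt(249991)/497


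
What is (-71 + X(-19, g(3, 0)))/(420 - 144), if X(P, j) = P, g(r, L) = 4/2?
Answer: -15/46 ≈ -0.32609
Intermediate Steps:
g(r, L) = 2 (g(r, L) = 4*(½) = 2)
(-71 + X(-19, g(3, 0)))/(420 - 144) = (-71 - 19)/(420 - 144) = -90/276 = -90*1/276 = -15/46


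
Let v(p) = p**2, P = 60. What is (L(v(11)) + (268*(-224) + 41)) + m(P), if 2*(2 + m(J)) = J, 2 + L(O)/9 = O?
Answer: -58892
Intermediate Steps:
L(O) = -18 + 9*O
m(J) = -2 + J/2
(L(v(11)) + (268*(-224) + 41)) + m(P) = ((-18 + 9*11**2) + (268*(-224) + 41)) + (-2 + (1/2)*60) = ((-18 + 9*121) + (-60032 + 41)) + (-2 + 30) = ((-18 + 1089) - 59991) + 28 = (1071 - 59991) + 28 = -58920 + 28 = -58892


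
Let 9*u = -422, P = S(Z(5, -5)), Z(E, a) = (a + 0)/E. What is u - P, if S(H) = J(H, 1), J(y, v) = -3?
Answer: -395/9 ≈ -43.889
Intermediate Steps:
Z(E, a) = a/E
S(H) = -3
P = -3
u = -422/9 (u = (⅑)*(-422) = -422/9 ≈ -46.889)
u - P = -422/9 - 1*(-3) = -422/9 + 3 = -395/9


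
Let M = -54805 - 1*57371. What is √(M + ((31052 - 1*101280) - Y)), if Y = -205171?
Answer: √22767 ≈ 150.89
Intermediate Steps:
M = -112176 (M = -54805 - 57371 = -112176)
√(M + ((31052 - 1*101280) - Y)) = √(-112176 + ((31052 - 1*101280) - 1*(-205171))) = √(-112176 + ((31052 - 101280) + 205171)) = √(-112176 + (-70228 + 205171)) = √(-112176 + 134943) = √22767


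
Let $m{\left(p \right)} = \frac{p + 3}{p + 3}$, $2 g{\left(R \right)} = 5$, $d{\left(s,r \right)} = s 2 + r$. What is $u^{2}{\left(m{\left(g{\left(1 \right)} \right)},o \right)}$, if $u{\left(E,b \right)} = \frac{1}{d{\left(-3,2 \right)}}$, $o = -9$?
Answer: $\frac{1}{16} \approx 0.0625$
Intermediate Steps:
$d{\left(s,r \right)} = r + 2 s$ ($d{\left(s,r \right)} = 2 s + r = r + 2 s$)
$g{\left(R \right)} = \frac{5}{2}$ ($g{\left(R \right)} = \frac{1}{2} \cdot 5 = \frac{5}{2}$)
$m{\left(p \right)} = 1$ ($m{\left(p \right)} = \frac{3 + p}{3 + p} = 1$)
$u{\left(E,b \right)} = - \frac{1}{4}$ ($u{\left(E,b \right)} = \frac{1}{2 + 2 \left(-3\right)} = \frac{1}{2 - 6} = \frac{1}{-4} = - \frac{1}{4}$)
$u^{2}{\left(m{\left(g{\left(1 \right)} \right)},o \right)} = \left(- \frac{1}{4}\right)^{2} = \frac{1}{16}$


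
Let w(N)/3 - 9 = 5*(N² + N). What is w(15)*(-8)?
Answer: -29016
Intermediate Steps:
w(N) = 27 + 15*N + 15*N² (w(N) = 27 + 3*(5*(N² + N)) = 27 + 3*(5*(N + N²)) = 27 + 3*(5*N + 5*N²) = 27 + (15*N + 15*N²) = 27 + 15*N + 15*N²)
w(15)*(-8) = (27 + 15*15 + 15*15²)*(-8) = (27 + 225 + 15*225)*(-8) = (27 + 225 + 3375)*(-8) = 3627*(-8) = -29016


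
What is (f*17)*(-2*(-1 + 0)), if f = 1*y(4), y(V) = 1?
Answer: 34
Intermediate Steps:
f = 1 (f = 1*1 = 1)
(f*17)*(-2*(-1 + 0)) = (1*17)*(-2*(-1 + 0)) = 17*(-2*(-1)) = 17*2 = 34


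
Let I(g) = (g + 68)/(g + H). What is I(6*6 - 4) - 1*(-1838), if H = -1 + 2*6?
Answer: 79134/43 ≈ 1840.3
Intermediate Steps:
H = 11 (H = -1 + 12 = 11)
I(g) = (68 + g)/(11 + g) (I(g) = (g + 68)/(g + 11) = (68 + g)/(11 + g))
I(6*6 - 4) - 1*(-1838) = (68 + (6*6 - 4))/(11 + (6*6 - 4)) - 1*(-1838) = (68 + (36 - 4))/(11 + (36 - 4)) + 1838 = (68 + 32)/(11 + 32) + 1838 = 100/43 + 1838 = 79134/43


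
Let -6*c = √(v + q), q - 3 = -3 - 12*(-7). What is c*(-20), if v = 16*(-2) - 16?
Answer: 20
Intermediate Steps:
v = -48 (v = -32 - 16 = -48)
q = 84 (q = 3 + (-3 - 12*(-7)) = 3 + (-3 + 84) = 3 + 81 = 84)
c = -1 (c = -√(-48 + 84)/6 = -√36/6 = -⅙*6 = -1)
c*(-20) = -1*(-20) = 20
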